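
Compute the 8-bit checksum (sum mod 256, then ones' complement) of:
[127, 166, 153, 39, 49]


Sum = 534 mod 256 = 22
Complement = 233

233


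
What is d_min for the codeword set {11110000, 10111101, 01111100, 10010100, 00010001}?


Comparing all pairs, minimum distance: 3
Can detect 2 errors, correct 1 errors

3


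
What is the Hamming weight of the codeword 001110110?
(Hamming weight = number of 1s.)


Counting 1s in 001110110

5


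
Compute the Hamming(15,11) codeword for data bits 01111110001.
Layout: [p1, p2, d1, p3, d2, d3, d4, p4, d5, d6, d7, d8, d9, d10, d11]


Parity bits: p1=1, p2=1, p3=0, p4=0

110011101110001


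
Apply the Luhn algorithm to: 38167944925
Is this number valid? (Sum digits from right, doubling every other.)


Luhn sum = 60
60 mod 10 = 0

Valid (Luhn sum mod 10 = 0)


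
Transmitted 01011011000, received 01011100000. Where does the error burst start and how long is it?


XOR: 00000111000

Burst at position 5, length 3


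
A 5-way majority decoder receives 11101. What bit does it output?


Ones: 4 out of 5
Threshold: 3

1 (4/5 voted 1)


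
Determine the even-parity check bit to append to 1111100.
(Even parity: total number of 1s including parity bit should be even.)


Number of 1s in data: 5
Parity bit: 1

1


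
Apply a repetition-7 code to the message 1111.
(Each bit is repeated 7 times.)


Each bit -> 7 copies

1111111111111111111111111111


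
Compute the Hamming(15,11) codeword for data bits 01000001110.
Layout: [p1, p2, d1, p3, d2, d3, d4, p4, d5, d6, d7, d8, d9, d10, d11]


Parity bits: p1=0, p2=1, p3=0, p4=1

010010010001110


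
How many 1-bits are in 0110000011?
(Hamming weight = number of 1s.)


Counting 1s in 0110000011

4


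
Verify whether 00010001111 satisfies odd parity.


Number of 1s: 5

Yes, parity is correct (5 ones)


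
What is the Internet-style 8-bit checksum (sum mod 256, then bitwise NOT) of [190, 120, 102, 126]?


Sum = 538 mod 256 = 26
Complement = 229

229


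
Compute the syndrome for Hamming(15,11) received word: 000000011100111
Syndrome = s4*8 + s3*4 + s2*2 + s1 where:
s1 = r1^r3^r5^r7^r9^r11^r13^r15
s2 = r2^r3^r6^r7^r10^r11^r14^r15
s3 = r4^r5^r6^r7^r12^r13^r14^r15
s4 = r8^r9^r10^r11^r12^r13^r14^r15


s1=1, s2=1, s3=1, s4=0

Syndrome = 7 (error at position 7)


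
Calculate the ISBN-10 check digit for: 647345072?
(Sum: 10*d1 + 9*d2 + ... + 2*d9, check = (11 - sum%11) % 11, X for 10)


Weighted sum: 247
247 mod 11 = 5

Check digit: 6


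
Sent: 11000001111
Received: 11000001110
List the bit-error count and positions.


XOR: 00000000001

1 error(s) at position(s): 10


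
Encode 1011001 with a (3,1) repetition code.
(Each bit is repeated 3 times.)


Each bit -> 3 copies

111000111111000000111


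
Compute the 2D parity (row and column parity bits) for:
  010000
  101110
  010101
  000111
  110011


Row parities: 10110
Column parities: 011111

Row P: 10110, Col P: 011111, Corner: 1


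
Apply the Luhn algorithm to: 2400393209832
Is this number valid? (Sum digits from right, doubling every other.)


Luhn sum = 54
54 mod 10 = 4

Invalid (Luhn sum mod 10 = 4)


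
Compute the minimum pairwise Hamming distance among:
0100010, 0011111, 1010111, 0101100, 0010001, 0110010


Comparing all pairs, minimum distance: 1
Can detect 0 errors, correct 0 errors

1


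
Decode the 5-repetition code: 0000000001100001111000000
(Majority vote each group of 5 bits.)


Groups: 00000, 00001, 10000, 11110, 00000
Majority votes: 00010

00010


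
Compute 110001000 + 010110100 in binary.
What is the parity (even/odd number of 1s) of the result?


110001000 = 392
010110100 = 180
Sum = 572 = 1000111100
1s count = 5

odd parity (5 ones in 1000111100)


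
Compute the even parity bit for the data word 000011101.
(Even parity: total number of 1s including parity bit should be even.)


Number of 1s in data: 4
Parity bit: 0

0


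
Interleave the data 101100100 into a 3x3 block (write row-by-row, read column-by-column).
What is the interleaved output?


Matrix:
  101
  100
  100
Read columns: 111000100

111000100


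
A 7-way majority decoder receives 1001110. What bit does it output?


Ones: 4 out of 7
Threshold: 4

1 (4/7 voted 1)


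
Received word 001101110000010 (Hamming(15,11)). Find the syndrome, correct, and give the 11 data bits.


Syndrome = 0: no error detected

Data: 10110000010 (no errors)


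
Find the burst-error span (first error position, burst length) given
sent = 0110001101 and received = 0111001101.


XOR: 0001000000

Burst at position 3, length 1


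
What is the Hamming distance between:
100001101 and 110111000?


XOR: 010110101
Count of 1s: 5

5


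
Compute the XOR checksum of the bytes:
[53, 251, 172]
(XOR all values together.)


XOR chain: 53 ^ 251 ^ 172 = 98

98


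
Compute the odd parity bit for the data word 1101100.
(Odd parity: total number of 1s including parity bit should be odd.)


Number of 1s in data: 4
Parity bit: 1

1


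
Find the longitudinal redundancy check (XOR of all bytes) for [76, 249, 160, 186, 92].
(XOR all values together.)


XOR chain: 76 ^ 249 ^ 160 ^ 186 ^ 92 = 243

243


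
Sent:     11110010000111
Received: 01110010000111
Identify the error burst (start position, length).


XOR: 10000000000000

Burst at position 0, length 1


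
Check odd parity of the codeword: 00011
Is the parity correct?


Number of 1s: 2

No, parity error (2 ones)


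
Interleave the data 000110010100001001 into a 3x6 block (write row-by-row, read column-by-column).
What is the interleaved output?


Matrix:
  000110
  010100
  001001
Read columns: 000010001110100001

000010001110100001


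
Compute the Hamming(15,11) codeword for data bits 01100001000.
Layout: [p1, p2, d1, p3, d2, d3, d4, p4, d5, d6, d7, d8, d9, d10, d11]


Parity bits: p1=1, p2=1, p3=1, p4=1

110111010001000


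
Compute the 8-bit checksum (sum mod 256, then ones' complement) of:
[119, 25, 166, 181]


Sum = 491 mod 256 = 235
Complement = 20

20


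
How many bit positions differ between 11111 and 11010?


XOR: 00101
Count of 1s: 2

2


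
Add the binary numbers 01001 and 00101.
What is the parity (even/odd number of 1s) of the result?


01001 = 9
00101 = 5
Sum = 14 = 1110
1s count = 3

odd parity (3 ones in 1110)


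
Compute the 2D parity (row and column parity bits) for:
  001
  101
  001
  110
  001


Row parities: 10101
Column parities: 010

Row P: 10101, Col P: 010, Corner: 1


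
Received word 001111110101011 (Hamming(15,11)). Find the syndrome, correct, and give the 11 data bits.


Syndrome = 12: error at position 12

Data: 11110100011 (corrected bit 12)


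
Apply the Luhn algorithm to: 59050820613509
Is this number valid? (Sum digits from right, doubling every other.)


Luhn sum = 51
51 mod 10 = 1

Invalid (Luhn sum mod 10 = 1)


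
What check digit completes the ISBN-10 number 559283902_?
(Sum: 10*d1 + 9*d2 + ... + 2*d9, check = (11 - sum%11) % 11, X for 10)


Weighted sum: 284
284 mod 11 = 9

Check digit: 2


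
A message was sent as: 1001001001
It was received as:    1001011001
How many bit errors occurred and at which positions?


XOR: 0000010000

1 error(s) at position(s): 5


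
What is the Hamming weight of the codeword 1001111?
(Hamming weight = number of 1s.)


Counting 1s in 1001111

5


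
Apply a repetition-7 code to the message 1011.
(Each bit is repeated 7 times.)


Each bit -> 7 copies

1111111000000011111111111111


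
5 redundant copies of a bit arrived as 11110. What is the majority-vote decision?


Ones: 4 out of 5
Threshold: 3

1 (4/5 voted 1)


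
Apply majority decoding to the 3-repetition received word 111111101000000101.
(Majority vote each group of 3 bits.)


Groups: 111, 111, 101, 000, 000, 101
Majority votes: 111001

111001


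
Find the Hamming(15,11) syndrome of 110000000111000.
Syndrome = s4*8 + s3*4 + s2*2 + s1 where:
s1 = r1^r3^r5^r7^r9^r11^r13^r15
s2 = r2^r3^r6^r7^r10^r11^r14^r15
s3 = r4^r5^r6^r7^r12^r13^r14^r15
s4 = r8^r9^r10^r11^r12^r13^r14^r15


s1=0, s2=1, s3=1, s4=1

Syndrome = 14 (error at position 14)


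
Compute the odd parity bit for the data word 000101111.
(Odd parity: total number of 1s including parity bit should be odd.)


Number of 1s in data: 5
Parity bit: 0

0


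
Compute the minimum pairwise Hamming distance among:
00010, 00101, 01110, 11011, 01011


Comparing all pairs, minimum distance: 1
Can detect 0 errors, correct 0 errors

1


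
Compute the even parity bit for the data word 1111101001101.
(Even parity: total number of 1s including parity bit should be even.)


Number of 1s in data: 9
Parity bit: 1

1


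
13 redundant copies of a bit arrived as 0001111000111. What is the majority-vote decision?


Ones: 7 out of 13
Threshold: 7

1 (7/13 voted 1)


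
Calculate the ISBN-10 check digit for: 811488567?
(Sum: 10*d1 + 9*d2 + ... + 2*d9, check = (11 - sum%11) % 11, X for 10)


Weighted sum: 265
265 mod 11 = 1

Check digit: X


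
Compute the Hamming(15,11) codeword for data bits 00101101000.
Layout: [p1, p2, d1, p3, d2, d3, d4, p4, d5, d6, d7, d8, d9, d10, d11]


Parity bits: p1=1, p2=0, p3=0, p4=1

100001011101000


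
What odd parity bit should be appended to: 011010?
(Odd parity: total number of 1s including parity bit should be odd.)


Number of 1s in data: 3
Parity bit: 0

0


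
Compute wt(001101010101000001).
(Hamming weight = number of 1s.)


Counting 1s in 001101010101000001

7


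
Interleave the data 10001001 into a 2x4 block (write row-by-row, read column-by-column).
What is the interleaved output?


Matrix:
  1000
  1001
Read columns: 11000001

11000001


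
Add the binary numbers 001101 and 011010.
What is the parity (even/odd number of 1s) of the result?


001101 = 13
011010 = 26
Sum = 39 = 100111
1s count = 4

even parity (4 ones in 100111)


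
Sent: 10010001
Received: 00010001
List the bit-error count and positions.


XOR: 10000000

1 error(s) at position(s): 0


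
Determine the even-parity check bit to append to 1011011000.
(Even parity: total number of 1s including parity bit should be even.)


Number of 1s in data: 5
Parity bit: 1

1


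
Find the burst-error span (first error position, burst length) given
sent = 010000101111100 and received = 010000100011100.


XOR: 000000001100000

Burst at position 8, length 2


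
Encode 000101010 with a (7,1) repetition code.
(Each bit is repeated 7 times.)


Each bit -> 7 copies

000000000000000000000111111100000001111111000000011111110000000


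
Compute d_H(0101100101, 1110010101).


XOR: 1011110000
Count of 1s: 5

5


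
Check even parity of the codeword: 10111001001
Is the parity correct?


Number of 1s: 6

Yes, parity is correct (6 ones)


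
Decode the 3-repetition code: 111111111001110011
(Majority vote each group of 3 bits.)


Groups: 111, 111, 111, 001, 110, 011
Majority votes: 111011

111011


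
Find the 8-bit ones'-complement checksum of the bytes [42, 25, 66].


Sum = 133 mod 256 = 133
Complement = 122

122


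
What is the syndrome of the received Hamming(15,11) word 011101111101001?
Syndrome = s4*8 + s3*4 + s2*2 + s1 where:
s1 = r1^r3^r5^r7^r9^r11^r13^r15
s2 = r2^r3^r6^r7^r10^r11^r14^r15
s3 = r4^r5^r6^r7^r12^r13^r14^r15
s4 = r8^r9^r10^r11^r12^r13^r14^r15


s1=0, s2=0, s3=1, s4=1

Syndrome = 12 (error at position 12)


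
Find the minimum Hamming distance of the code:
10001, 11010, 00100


Comparing all pairs, minimum distance: 3
Can detect 2 errors, correct 1 errors

3


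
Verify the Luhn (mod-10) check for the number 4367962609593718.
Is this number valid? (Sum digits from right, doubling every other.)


Luhn sum = 88
88 mod 10 = 8

Invalid (Luhn sum mod 10 = 8)


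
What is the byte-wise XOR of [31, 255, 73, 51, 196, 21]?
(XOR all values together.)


XOR chain: 31 ^ 255 ^ 73 ^ 51 ^ 196 ^ 21 = 75

75


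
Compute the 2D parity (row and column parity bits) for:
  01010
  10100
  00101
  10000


Row parities: 0001
Column parities: 01011

Row P: 0001, Col P: 01011, Corner: 1


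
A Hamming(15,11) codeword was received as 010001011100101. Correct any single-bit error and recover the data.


Syndrome = 13: error at position 13

Data: 00101100001 (corrected bit 13)


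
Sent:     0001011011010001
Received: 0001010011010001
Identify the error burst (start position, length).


XOR: 0000001000000000

Burst at position 6, length 1


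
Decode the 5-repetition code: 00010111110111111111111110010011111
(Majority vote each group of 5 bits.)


Groups: 00010, 11111, 01111, 11111, 11111, 00100, 11111
Majority votes: 0111101

0111101


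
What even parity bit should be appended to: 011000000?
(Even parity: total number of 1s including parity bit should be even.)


Number of 1s in data: 2
Parity bit: 0

0


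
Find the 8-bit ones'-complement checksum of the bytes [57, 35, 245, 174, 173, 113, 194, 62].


Sum = 1053 mod 256 = 29
Complement = 226

226


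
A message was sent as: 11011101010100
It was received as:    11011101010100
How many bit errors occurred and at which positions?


XOR: 00000000000000

0 errors (received matches sent)


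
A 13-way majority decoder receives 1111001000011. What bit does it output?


Ones: 7 out of 13
Threshold: 7

1 (7/13 voted 1)


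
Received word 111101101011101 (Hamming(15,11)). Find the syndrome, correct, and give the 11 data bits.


Syndrome = 9: error at position 9

Data: 10110011101 (corrected bit 9)


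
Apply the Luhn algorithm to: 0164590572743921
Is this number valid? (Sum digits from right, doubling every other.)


Luhn sum = 59
59 mod 10 = 9

Invalid (Luhn sum mod 10 = 9)


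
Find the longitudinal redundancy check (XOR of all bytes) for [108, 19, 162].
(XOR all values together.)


XOR chain: 108 ^ 19 ^ 162 = 221

221


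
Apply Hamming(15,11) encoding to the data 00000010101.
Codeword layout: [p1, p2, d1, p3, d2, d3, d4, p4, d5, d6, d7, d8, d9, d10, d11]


Parity bits: p1=1, p2=0, p3=0, p4=1

100000010010101


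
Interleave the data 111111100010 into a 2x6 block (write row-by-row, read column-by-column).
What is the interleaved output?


Matrix:
  111111
  100010
Read columns: 111010101110

111010101110


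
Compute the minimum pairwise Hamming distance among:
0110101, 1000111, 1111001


Comparing all pairs, minimum distance: 3
Can detect 2 errors, correct 1 errors

3


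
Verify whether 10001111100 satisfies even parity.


Number of 1s: 6

Yes, parity is correct (6 ones)


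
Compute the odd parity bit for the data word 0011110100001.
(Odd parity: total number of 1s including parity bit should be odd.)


Number of 1s in data: 6
Parity bit: 1

1


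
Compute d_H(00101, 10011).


XOR: 10110
Count of 1s: 3

3


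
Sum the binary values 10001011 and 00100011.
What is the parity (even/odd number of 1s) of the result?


10001011 = 139
00100011 = 35
Sum = 174 = 10101110
1s count = 5

odd parity (5 ones in 10101110)


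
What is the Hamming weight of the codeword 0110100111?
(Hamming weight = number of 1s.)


Counting 1s in 0110100111

6


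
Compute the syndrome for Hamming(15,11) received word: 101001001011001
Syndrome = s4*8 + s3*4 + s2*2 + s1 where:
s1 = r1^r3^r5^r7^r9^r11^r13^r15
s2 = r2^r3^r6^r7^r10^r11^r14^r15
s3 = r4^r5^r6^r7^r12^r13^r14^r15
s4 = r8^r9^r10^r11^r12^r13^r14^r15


s1=1, s2=0, s3=1, s4=0

Syndrome = 5 (error at position 5)


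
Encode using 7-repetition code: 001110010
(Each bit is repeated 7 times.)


Each bit -> 7 copies

000000000000001111111111111111111110000000000000011111110000000


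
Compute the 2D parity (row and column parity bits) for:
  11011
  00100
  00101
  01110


Row parities: 0101
Column parities: 10100

Row P: 0101, Col P: 10100, Corner: 0


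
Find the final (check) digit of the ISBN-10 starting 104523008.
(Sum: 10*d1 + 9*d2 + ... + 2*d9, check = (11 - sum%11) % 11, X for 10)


Weighted sum: 120
120 mod 11 = 10

Check digit: 1


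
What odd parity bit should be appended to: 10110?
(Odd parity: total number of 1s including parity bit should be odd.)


Number of 1s in data: 3
Parity bit: 0

0


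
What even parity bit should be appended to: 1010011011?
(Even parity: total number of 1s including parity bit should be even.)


Number of 1s in data: 6
Parity bit: 0

0


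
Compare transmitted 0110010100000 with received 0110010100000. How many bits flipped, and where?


XOR: 0000000000000

0 errors (received matches sent)


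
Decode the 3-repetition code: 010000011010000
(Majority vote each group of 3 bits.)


Groups: 010, 000, 011, 010, 000
Majority votes: 00100

00100


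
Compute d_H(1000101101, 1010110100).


XOR: 0010011001
Count of 1s: 4

4


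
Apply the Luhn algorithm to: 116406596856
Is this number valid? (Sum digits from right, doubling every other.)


Luhn sum = 44
44 mod 10 = 4

Invalid (Luhn sum mod 10 = 4)


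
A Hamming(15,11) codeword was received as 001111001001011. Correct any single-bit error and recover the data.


Syndrome = 0: no error detected

Data: 11101001011 (no errors)


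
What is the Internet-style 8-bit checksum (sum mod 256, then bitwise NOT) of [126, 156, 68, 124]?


Sum = 474 mod 256 = 218
Complement = 37

37


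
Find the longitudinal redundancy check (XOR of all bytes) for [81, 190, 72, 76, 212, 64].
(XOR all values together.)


XOR chain: 81 ^ 190 ^ 72 ^ 76 ^ 212 ^ 64 = 127

127


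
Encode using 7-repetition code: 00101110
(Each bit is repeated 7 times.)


Each bit -> 7 copies

00000000000000111111100000001111111111111111111110000000


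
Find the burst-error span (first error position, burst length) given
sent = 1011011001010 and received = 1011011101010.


XOR: 0000000100000

Burst at position 7, length 1


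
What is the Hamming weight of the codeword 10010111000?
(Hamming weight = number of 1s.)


Counting 1s in 10010111000

5


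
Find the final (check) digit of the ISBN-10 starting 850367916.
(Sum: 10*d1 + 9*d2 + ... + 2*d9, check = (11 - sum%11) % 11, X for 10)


Weighted sum: 268
268 mod 11 = 4

Check digit: 7


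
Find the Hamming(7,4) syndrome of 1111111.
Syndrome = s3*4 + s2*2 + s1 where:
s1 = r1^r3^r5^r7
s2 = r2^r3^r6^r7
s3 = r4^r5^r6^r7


s1=0, s2=0, s3=0

Syndrome = 0 (no error)


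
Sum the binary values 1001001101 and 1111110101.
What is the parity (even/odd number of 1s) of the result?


1001001101 = 589
1111110101 = 1013
Sum = 1602 = 11001000010
1s count = 4

even parity (4 ones in 11001000010)


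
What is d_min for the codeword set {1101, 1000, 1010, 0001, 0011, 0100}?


Comparing all pairs, minimum distance: 1
Can detect 0 errors, correct 0 errors

1


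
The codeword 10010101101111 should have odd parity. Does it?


Number of 1s: 9

Yes, parity is correct (9 ones)


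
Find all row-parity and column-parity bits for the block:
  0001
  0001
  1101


Row parities: 111
Column parities: 1101

Row P: 111, Col P: 1101, Corner: 1


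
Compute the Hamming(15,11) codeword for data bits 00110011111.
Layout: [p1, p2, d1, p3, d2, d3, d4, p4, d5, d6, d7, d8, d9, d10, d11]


Parity bits: p1=0, p2=1, p3=0, p4=1

010001110011111


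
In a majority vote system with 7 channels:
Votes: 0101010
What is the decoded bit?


Ones: 3 out of 7
Threshold: 4

0 (3/7 voted 1)


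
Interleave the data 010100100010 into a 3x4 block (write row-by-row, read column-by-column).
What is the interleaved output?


Matrix:
  0101
  0010
  0010
Read columns: 000100011100

000100011100


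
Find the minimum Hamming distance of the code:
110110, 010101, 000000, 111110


Comparing all pairs, minimum distance: 1
Can detect 0 errors, correct 0 errors

1


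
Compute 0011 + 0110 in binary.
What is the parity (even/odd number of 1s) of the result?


0011 = 3
0110 = 6
Sum = 9 = 1001
1s count = 2

even parity (2 ones in 1001)


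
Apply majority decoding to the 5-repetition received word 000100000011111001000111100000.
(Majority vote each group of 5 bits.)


Groups: 00010, 00000, 11111, 00100, 01111, 00000
Majority votes: 001010

001010


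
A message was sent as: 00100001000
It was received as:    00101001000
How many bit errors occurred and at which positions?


XOR: 00001000000

1 error(s) at position(s): 4


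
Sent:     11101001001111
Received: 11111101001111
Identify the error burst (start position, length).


XOR: 00010100000000

Burst at position 3, length 3


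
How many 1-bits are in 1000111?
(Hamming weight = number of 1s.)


Counting 1s in 1000111

4


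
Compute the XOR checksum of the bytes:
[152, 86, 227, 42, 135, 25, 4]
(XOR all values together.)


XOR chain: 152 ^ 86 ^ 227 ^ 42 ^ 135 ^ 25 ^ 4 = 157

157


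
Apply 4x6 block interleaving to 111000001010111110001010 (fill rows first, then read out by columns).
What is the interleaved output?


Matrix:
  111000
  001010
  111110
  001010
Read columns: 101010101111001001110000

101010101111001001110000


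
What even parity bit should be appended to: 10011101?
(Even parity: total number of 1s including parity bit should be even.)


Number of 1s in data: 5
Parity bit: 1

1


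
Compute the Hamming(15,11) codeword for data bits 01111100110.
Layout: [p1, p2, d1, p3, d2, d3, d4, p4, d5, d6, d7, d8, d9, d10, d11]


Parity bits: p1=0, p2=0, p3=1, p4=0

000111101100110


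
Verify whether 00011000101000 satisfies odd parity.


Number of 1s: 4

No, parity error (4 ones)


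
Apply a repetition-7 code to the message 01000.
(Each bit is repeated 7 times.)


Each bit -> 7 copies

00000001111111000000000000000000000


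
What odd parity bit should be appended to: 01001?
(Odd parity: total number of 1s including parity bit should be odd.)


Number of 1s in data: 2
Parity bit: 1

1


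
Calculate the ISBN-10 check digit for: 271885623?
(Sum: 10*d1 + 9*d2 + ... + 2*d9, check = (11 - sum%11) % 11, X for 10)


Weighted sum: 256
256 mod 11 = 3

Check digit: 8


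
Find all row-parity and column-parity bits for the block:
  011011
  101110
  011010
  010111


Row parities: 0010
Column parities: 111000

Row P: 0010, Col P: 111000, Corner: 1


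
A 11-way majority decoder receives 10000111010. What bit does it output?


Ones: 5 out of 11
Threshold: 6

0 (5/11 voted 1)


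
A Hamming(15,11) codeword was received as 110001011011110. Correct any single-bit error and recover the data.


Syndrome = 0: no error detected

Data: 00101011110 (no errors)


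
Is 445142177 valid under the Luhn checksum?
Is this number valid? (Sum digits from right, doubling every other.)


Luhn sum = 40
40 mod 10 = 0

Valid (Luhn sum mod 10 = 0)


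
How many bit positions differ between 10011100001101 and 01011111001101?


XOR: 11000011000000
Count of 1s: 4

4


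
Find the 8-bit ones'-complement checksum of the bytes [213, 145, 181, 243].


Sum = 782 mod 256 = 14
Complement = 241

241


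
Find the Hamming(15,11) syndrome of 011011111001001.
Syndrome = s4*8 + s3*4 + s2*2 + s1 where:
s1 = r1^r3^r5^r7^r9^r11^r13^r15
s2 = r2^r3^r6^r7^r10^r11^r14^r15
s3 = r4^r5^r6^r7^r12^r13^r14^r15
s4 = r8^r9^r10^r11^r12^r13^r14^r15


s1=1, s2=1, s3=1, s4=0

Syndrome = 7 (error at position 7)


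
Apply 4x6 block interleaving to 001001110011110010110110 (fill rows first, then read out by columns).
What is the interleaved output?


Matrix:
  001001
  110011
  110010
  110110
Read columns: 011101111000000101111100

011101111000000101111100


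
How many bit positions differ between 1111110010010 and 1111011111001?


XOR: 0000101101011
Count of 1s: 6

6


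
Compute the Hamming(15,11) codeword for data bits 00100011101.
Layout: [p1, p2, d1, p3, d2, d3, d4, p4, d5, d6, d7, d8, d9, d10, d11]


Parity bits: p1=1, p2=1, p3=0, p4=0

110001000011101


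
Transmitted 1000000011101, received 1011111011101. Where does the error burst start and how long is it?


XOR: 0011111000000

Burst at position 2, length 5


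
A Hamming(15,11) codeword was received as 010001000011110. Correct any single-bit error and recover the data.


Syndrome = 0: no error detected

Data: 00100011110 (no errors)


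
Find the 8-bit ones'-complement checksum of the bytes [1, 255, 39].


Sum = 295 mod 256 = 39
Complement = 216

216


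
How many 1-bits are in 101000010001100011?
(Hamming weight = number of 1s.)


Counting 1s in 101000010001100011

7


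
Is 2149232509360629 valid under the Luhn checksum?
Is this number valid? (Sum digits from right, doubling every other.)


Luhn sum = 78
78 mod 10 = 8

Invalid (Luhn sum mod 10 = 8)


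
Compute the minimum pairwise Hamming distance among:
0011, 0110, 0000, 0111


Comparing all pairs, minimum distance: 1
Can detect 0 errors, correct 0 errors

1


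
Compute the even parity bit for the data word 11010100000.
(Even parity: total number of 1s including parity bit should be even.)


Number of 1s in data: 4
Parity bit: 0

0


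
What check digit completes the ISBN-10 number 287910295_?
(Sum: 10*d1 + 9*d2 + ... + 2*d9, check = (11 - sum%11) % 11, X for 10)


Weighted sum: 262
262 mod 11 = 9

Check digit: 2


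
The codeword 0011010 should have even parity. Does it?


Number of 1s: 3

No, parity error (3 ones)


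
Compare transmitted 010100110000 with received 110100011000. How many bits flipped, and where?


XOR: 100000101000

3 error(s) at position(s): 0, 6, 8


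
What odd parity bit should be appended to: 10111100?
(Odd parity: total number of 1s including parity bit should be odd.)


Number of 1s in data: 5
Parity bit: 0

0


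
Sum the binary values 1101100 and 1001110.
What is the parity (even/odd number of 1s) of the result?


1101100 = 108
1001110 = 78
Sum = 186 = 10111010
1s count = 5

odd parity (5 ones in 10111010)


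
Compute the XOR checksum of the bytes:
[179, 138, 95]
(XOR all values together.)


XOR chain: 179 ^ 138 ^ 95 = 102

102


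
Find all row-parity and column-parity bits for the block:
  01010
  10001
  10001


Row parities: 000
Column parities: 01010

Row P: 000, Col P: 01010, Corner: 0


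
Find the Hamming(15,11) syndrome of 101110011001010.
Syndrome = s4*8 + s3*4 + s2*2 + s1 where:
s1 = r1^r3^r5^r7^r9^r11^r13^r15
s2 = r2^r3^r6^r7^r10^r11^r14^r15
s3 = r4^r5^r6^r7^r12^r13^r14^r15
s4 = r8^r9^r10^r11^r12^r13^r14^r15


s1=0, s2=0, s3=0, s4=0

Syndrome = 0 (no error)


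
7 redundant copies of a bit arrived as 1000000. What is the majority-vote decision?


Ones: 1 out of 7
Threshold: 4

0 (1/7 voted 1)


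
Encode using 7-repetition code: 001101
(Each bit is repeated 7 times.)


Each bit -> 7 copies

000000000000001111111111111100000001111111


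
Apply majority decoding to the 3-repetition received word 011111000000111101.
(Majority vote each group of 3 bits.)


Groups: 011, 111, 000, 000, 111, 101
Majority votes: 110011

110011


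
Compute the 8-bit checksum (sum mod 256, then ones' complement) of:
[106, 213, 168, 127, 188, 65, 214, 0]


Sum = 1081 mod 256 = 57
Complement = 198

198


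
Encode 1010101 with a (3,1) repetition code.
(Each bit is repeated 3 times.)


Each bit -> 3 copies

111000111000111000111


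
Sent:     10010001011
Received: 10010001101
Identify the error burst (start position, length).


XOR: 00000000110

Burst at position 8, length 2


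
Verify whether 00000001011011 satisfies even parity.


Number of 1s: 5

No, parity error (5 ones)


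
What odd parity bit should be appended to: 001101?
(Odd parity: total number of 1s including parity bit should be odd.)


Number of 1s in data: 3
Parity bit: 0

0


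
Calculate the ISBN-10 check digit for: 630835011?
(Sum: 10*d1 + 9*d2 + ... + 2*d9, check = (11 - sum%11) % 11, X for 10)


Weighted sum: 191
191 mod 11 = 4

Check digit: 7


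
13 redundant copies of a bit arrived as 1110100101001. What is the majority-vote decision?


Ones: 7 out of 13
Threshold: 7

1 (7/13 voted 1)


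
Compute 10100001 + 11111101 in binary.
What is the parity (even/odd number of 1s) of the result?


10100001 = 161
11111101 = 253
Sum = 414 = 110011110
1s count = 6

even parity (6 ones in 110011110)


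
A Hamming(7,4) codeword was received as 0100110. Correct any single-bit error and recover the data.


Syndrome = 1: error at position 1

Data: 0110 (corrected bit 1)


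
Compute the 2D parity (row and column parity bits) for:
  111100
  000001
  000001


Row parities: 011
Column parities: 111100

Row P: 011, Col P: 111100, Corner: 0


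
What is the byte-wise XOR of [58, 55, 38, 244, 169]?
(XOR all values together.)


XOR chain: 58 ^ 55 ^ 38 ^ 244 ^ 169 = 118

118


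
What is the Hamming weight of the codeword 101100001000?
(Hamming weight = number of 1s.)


Counting 1s in 101100001000

4


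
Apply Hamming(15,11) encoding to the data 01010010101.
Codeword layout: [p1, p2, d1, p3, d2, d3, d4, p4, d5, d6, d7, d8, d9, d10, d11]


Parity bits: p1=1, p2=1, p3=0, p4=1

110010110010101


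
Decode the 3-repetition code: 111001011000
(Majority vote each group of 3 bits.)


Groups: 111, 001, 011, 000
Majority votes: 1010

1010


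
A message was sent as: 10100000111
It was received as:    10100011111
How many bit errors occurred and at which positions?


XOR: 00000011000

2 error(s) at position(s): 6, 7


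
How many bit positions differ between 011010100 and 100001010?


XOR: 111011110
Count of 1s: 7

7


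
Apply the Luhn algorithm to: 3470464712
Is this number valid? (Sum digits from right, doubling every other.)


Luhn sum = 48
48 mod 10 = 8

Invalid (Luhn sum mod 10 = 8)


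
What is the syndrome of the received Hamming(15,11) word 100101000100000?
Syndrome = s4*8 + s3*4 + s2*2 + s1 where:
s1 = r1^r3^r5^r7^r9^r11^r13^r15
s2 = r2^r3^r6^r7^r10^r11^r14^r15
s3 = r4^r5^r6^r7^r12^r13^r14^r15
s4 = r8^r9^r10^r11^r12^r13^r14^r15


s1=1, s2=0, s3=0, s4=1

Syndrome = 9 (error at position 9)


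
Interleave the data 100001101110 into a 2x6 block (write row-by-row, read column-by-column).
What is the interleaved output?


Matrix:
  100001
  101110
Read columns: 110001010110

110001010110


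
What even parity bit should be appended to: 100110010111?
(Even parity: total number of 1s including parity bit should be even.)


Number of 1s in data: 7
Parity bit: 1

1


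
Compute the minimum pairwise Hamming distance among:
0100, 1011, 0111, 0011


Comparing all pairs, minimum distance: 1
Can detect 0 errors, correct 0 errors

1


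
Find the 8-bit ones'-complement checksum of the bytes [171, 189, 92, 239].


Sum = 691 mod 256 = 179
Complement = 76

76


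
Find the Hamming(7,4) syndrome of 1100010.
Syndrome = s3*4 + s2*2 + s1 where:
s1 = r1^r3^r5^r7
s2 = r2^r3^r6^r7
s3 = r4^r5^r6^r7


s1=1, s2=0, s3=1

Syndrome = 5 (error at position 5)


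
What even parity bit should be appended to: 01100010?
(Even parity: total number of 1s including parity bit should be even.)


Number of 1s in data: 3
Parity bit: 1

1


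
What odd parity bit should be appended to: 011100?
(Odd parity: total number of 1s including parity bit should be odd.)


Number of 1s in data: 3
Parity bit: 0

0


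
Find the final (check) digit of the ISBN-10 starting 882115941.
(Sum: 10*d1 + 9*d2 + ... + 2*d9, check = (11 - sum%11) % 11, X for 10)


Weighted sum: 256
256 mod 11 = 3

Check digit: 8


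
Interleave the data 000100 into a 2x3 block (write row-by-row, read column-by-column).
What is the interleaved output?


Matrix:
  000
  100
Read columns: 010000

010000


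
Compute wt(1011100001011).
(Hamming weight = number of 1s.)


Counting 1s in 1011100001011

7


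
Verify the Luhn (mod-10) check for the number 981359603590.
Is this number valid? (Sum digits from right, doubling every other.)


Luhn sum = 55
55 mod 10 = 5

Invalid (Luhn sum mod 10 = 5)


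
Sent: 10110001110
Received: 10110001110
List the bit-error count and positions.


XOR: 00000000000

0 errors (received matches sent)


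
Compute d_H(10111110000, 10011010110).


XOR: 00100100110
Count of 1s: 4

4


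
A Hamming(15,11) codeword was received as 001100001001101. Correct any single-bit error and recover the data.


Syndrome = 0: no error detected

Data: 10001001101 (no errors)


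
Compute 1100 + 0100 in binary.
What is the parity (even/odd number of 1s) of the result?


1100 = 12
0100 = 4
Sum = 16 = 10000
1s count = 1

odd parity (1 ones in 10000)


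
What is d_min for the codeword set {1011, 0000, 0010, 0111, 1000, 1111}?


Comparing all pairs, minimum distance: 1
Can detect 0 errors, correct 0 errors

1


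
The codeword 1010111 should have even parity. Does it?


Number of 1s: 5

No, parity error (5 ones)


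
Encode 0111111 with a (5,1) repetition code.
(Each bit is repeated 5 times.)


Each bit -> 5 copies

00000111111111111111111111111111111


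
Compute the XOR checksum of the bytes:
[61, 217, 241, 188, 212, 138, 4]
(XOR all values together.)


XOR chain: 61 ^ 217 ^ 241 ^ 188 ^ 212 ^ 138 ^ 4 = 243

243


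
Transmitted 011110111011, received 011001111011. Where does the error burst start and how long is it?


XOR: 000111000000

Burst at position 3, length 3


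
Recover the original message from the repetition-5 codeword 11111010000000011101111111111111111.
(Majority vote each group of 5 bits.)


Groups: 11111, 01000, 00000, 11101, 11111, 11111, 11111
Majority votes: 1001111

1001111


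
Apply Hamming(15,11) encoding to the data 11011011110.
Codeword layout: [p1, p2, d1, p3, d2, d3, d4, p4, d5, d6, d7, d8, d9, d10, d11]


Parity bits: p1=0, p2=0, p3=1, p4=1

001110111011110


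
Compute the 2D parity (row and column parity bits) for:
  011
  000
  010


Row parities: 001
Column parities: 001

Row P: 001, Col P: 001, Corner: 1


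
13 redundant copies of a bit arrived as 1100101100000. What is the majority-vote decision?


Ones: 5 out of 13
Threshold: 7

0 (5/13 voted 1)


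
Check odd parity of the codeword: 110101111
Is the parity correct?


Number of 1s: 7

Yes, parity is correct (7 ones)


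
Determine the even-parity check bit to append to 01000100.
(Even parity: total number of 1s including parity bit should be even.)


Number of 1s in data: 2
Parity bit: 0

0


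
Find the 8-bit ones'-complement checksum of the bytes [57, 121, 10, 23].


Sum = 211 mod 256 = 211
Complement = 44

44


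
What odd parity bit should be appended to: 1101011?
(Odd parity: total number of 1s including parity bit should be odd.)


Number of 1s in data: 5
Parity bit: 0

0


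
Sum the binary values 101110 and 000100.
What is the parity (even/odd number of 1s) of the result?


101110 = 46
000100 = 4
Sum = 50 = 110010
1s count = 3

odd parity (3 ones in 110010)


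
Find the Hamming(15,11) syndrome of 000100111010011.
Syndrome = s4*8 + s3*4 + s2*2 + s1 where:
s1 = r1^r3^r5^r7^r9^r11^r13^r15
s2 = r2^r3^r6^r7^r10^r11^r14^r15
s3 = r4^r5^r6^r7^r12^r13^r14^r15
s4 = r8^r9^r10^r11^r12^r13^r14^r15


s1=0, s2=0, s3=0, s4=1

Syndrome = 8 (error at position 8)


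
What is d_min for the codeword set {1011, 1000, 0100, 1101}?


Comparing all pairs, minimum distance: 2
Can detect 1 errors, correct 0 errors

2


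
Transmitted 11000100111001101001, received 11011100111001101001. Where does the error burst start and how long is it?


XOR: 00011000000000000000

Burst at position 3, length 2


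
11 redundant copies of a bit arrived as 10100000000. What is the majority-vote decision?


Ones: 2 out of 11
Threshold: 6

0 (2/11 voted 1)


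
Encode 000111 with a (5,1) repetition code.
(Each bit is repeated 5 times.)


Each bit -> 5 copies

000000000000000111111111111111


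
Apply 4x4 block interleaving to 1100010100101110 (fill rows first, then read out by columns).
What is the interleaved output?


Matrix:
  1100
  0101
  0010
  1110
Read columns: 1001110100110100

1001110100110100


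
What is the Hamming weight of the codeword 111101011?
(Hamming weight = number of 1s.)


Counting 1s in 111101011

7


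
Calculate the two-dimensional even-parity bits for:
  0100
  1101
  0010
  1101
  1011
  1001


Row parities: 111110
Column parities: 0100

Row P: 111110, Col P: 0100, Corner: 1


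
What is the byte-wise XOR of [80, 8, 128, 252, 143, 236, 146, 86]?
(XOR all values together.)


XOR chain: 80 ^ 8 ^ 128 ^ 252 ^ 143 ^ 236 ^ 146 ^ 86 = 131

131


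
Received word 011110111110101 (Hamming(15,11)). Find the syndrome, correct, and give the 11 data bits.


Syndrome = 5: error at position 5

Data: 10011110101 (corrected bit 5)


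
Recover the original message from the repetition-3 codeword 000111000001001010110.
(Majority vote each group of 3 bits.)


Groups: 000, 111, 000, 001, 001, 010, 110
Majority votes: 0100001

0100001


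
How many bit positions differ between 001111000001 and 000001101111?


XOR: 001110101110
Count of 1s: 7

7


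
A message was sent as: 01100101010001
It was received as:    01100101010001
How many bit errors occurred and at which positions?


XOR: 00000000000000

0 errors (received matches sent)


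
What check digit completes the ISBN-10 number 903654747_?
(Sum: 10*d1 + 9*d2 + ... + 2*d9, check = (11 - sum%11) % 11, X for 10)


Weighted sum: 260
260 mod 11 = 7

Check digit: 4


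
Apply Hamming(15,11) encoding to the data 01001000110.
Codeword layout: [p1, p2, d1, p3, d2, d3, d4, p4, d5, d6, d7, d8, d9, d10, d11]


Parity bits: p1=1, p2=1, p3=1, p4=1

110110011000110


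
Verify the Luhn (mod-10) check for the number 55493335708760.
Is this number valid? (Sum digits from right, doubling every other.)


Luhn sum = 65
65 mod 10 = 5

Invalid (Luhn sum mod 10 = 5)


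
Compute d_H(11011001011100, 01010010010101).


XOR: 10001011001001
Count of 1s: 6

6


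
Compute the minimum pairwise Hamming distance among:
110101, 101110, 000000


Comparing all pairs, minimum distance: 4
Can detect 3 errors, correct 1 errors

4


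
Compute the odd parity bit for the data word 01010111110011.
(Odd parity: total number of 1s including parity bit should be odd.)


Number of 1s in data: 9
Parity bit: 0

0


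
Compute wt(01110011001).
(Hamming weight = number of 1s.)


Counting 1s in 01110011001

6


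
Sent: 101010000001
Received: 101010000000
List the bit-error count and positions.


XOR: 000000000001

1 error(s) at position(s): 11


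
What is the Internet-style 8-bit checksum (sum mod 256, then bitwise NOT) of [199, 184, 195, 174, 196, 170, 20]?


Sum = 1138 mod 256 = 114
Complement = 141

141


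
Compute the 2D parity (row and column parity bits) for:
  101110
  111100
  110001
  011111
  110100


Row parities: 00111
Column parities: 001000

Row P: 00111, Col P: 001000, Corner: 1


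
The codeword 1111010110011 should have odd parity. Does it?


Number of 1s: 9

Yes, parity is correct (9 ones)


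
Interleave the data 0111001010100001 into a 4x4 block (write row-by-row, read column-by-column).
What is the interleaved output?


Matrix:
  0111
  0010
  1010
  0001
Read columns: 0010100011101001

0010100011101001


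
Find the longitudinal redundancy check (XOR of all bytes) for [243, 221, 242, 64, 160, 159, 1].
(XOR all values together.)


XOR chain: 243 ^ 221 ^ 242 ^ 64 ^ 160 ^ 159 ^ 1 = 162

162
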